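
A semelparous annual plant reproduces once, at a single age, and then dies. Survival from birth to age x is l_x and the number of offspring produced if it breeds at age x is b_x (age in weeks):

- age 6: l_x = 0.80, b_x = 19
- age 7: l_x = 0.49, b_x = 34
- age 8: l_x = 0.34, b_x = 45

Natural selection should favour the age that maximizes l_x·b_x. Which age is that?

Expected offspring if breeding at age x = l_x × b_x:
  age 6: 0.80 × 19 = 15.200
  age 7: 0.49 × 34 = 16.660
  age 8: 0.34 × 45 = 15.300
Maximum at age 7 (16.660).

7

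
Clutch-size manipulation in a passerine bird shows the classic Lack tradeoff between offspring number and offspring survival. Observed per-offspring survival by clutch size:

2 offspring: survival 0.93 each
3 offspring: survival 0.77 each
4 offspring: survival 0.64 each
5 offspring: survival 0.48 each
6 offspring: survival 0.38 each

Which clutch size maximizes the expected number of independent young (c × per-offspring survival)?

4

Expected independent young = c × s(c):
  c=2: 2 × 0.93 = 1.860
  c=3: 3 × 0.77 = 2.310
  c=4: 4 × 0.64 = 2.560
  c=5: 5 × 0.48 = 2.400
  c=6: 6 × 0.38 = 2.280
Maximum at c = 4 (2.560 independent young).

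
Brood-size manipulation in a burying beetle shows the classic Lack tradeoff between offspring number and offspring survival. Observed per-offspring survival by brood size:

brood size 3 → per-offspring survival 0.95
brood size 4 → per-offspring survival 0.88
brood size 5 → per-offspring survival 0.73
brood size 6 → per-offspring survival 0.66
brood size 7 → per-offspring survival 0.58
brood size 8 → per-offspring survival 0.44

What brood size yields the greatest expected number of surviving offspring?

Expected surviving offspring = c × s(c):
  c=3: 3 × 0.95 = 2.850
  c=4: 4 × 0.88 = 3.520
  c=5: 5 × 0.73 = 3.650
  c=6: 6 × 0.66 = 3.960
  c=7: 7 × 0.58 = 4.060
  c=8: 8 × 0.44 = 3.520
Maximum at c = 7 (4.060 surviving offspring).

7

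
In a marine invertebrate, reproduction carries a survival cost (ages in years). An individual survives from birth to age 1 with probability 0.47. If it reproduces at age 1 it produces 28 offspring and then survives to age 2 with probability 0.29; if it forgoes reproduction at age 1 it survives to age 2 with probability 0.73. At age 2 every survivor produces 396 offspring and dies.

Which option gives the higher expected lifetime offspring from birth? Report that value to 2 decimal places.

135.87

breed at age 1: R₀ = 0.47 × (28 + 0.29 × 396) = 0.47 × 142.8400 = 67.1348
delay to age 2: R₀ = 0.47 × (0.73 × 396) = 0.47 × 289.0800 = 135.8676
Higher: delay to age 2 (135.8676).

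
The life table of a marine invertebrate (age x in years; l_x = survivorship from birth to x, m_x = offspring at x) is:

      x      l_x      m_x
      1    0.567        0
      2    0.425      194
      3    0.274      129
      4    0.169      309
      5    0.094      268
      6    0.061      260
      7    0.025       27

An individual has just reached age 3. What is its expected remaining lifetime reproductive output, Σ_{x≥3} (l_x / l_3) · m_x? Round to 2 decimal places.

471.88

l_3 = 0.274. Conditional survival from age 3 to x is l_x / l_3.
  x=3: (0.274/0.274) × 129 = 129.0000
  x=4: (0.169/0.274) × 309 = 190.5876
  x=5: (0.094/0.274) × 268 = 91.9416
  x=6: (0.061/0.274) × 260 = 57.8832
  x=7: (0.025/0.274) × 27 = 2.4635
Sum = 129.0000 + 190.5876 + 91.9416 + 57.8832 + 2.4635 = 471.8759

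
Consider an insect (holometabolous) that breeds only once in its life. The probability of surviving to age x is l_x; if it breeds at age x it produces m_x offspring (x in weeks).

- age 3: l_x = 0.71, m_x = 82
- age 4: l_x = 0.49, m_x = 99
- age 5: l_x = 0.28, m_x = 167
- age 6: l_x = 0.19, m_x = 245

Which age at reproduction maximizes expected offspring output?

3

Expected offspring if breeding at age x = l_x × m_x:
  age 3: 0.71 × 82 = 58.220
  age 4: 0.49 × 99 = 48.510
  age 5: 0.28 × 167 = 46.760
  age 6: 0.19 × 245 = 46.550
Maximum at age 3 (58.220).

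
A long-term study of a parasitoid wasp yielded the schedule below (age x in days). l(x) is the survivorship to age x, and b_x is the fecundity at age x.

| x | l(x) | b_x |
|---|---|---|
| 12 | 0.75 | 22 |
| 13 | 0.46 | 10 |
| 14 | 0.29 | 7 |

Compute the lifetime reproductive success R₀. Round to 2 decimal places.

23.13

R₀ = Σ l(x) b_x:
  age 12: 0.75 × 22 = 16.5000
  age 13: 0.46 × 10 = 4.6000
  age 14: 0.29 × 7 = 2.0300
R₀ = 16.5000 + 4.6000 + 2.0300 = 23.1300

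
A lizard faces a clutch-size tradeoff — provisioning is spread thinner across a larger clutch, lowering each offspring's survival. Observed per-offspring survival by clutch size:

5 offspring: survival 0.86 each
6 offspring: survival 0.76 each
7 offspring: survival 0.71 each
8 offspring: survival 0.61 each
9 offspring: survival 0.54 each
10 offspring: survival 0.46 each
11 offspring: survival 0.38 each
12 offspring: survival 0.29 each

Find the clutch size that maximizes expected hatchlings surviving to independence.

7

Expected hatchlings surviving to independence = c × s(c):
  c=5: 5 × 0.86 = 4.300
  c=6: 6 × 0.76 = 4.560
  c=7: 7 × 0.71 = 4.970
  c=8: 8 × 0.61 = 4.880
  c=9: 9 × 0.54 = 4.860
  c=10: 10 × 0.46 = 4.600
  c=11: 11 × 0.38 = 4.180
  c=12: 12 × 0.29 = 3.480
Maximum at c = 7 (4.970 hatchlings surviving to independence).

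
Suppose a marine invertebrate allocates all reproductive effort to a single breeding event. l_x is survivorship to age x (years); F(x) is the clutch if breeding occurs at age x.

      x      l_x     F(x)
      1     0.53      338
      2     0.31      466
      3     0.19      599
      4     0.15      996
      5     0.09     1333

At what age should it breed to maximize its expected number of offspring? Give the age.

Expected offspring if breeding at age x = l_x × F(x):
  age 1: 0.53 × 338 = 179.140
  age 2: 0.31 × 466 = 144.460
  age 3: 0.19 × 599 = 113.810
  age 4: 0.15 × 996 = 149.400
  age 5: 0.09 × 1333 = 119.970
Maximum at age 1 (179.140).

1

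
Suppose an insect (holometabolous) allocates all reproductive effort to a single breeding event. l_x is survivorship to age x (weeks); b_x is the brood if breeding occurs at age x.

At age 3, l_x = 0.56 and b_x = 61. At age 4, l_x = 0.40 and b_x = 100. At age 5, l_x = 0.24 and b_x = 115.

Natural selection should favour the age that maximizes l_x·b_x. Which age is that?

4

Expected offspring if breeding at age x = l_x × b_x:
  age 3: 0.56 × 61 = 34.160
  age 4: 0.40 × 100 = 40.000
  age 5: 0.24 × 115 = 27.600
Maximum at age 4 (40.000).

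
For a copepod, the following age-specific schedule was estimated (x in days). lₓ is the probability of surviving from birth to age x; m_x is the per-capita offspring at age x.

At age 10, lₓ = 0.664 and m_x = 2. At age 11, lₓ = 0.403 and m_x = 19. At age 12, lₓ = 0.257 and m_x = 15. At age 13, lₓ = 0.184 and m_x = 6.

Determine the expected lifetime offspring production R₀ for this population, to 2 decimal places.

13.94

R₀ = Σ lₓ m_x:
  age 10: 0.664 × 2 = 1.3280
  age 11: 0.403 × 19 = 7.6570
  age 12: 0.257 × 15 = 3.8550
  age 13: 0.184 × 6 = 1.1040
R₀ = 1.3280 + 7.6570 + 3.8550 + 1.1040 = 13.9440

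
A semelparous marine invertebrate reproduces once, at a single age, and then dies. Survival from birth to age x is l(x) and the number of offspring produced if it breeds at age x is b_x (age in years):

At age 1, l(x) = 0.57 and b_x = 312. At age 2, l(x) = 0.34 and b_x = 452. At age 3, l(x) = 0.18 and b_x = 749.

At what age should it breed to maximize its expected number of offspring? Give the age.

1

Expected offspring if breeding at age x = l(x) × b_x:
  age 1: 0.57 × 312 = 177.840
  age 2: 0.34 × 452 = 153.680
  age 3: 0.18 × 749 = 134.820
Maximum at age 1 (177.840).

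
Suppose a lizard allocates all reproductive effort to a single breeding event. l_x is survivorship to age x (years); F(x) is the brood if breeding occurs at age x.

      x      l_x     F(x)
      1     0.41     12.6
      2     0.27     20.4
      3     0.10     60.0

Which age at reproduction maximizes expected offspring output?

Expected offspring if breeding at age x = l_x × F(x):
  age 1: 0.41 × 12.6 = 5.166
  age 2: 0.27 × 20.4 = 5.508
  age 3: 0.10 × 60.0 = 6.000
Maximum at age 3 (6.000).

3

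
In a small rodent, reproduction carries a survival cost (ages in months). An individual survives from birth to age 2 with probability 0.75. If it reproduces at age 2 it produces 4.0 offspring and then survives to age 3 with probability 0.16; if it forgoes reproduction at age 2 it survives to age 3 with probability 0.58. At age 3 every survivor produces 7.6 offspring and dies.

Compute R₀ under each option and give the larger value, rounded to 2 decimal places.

3.91

breed at age 2: R₀ = 0.75 × (4.0 + 0.16 × 7.6) = 0.75 × 5.2160 = 3.9120
delay to age 3: R₀ = 0.75 × (0.58 × 7.6) = 0.75 × 4.4080 = 3.3060
Higher: breed at age 2 (3.9120).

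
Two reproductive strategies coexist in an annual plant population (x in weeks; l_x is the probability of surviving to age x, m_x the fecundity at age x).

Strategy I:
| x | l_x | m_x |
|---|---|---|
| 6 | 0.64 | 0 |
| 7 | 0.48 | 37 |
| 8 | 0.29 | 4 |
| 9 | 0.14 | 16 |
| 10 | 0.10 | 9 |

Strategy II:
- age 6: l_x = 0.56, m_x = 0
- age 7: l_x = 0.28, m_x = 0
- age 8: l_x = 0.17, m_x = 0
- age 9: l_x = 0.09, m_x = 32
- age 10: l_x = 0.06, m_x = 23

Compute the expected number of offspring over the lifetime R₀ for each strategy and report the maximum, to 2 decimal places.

22.06

Strategy I: R₀ = 0.64×0 + 0.48×37 + 0.29×4 + 0.14×16 + 0.10×9 = 22.0600
Strategy II: R₀ = 0.56×0 + 0.28×0 + 0.17×0 + 0.09×32 + 0.06×23 = 4.2600
Highest R₀: strategy I with 22.0600.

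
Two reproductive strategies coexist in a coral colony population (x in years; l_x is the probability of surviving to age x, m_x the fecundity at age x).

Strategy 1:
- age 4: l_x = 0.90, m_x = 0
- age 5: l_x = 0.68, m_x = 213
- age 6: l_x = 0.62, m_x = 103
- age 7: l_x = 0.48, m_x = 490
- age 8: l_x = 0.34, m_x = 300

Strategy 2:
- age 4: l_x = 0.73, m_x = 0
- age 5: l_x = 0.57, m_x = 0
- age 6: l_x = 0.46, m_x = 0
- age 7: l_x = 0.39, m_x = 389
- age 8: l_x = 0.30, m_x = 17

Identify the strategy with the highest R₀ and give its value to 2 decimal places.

545.90

Strategy 1: R₀ = 0.90×0 + 0.68×213 + 0.62×103 + 0.48×490 + 0.34×300 = 545.9000
Strategy 2: R₀ = 0.73×0 + 0.57×0 + 0.46×0 + 0.39×389 + 0.30×17 = 156.8100
Highest R₀: strategy 1 with 545.9000.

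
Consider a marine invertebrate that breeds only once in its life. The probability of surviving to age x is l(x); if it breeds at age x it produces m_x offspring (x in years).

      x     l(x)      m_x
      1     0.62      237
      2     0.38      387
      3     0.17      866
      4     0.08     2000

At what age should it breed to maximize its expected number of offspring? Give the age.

Expected offspring if breeding at age x = l(x) × m_x:
  age 1: 0.62 × 237 = 146.940
  age 2: 0.38 × 387 = 147.060
  age 3: 0.17 × 866 = 147.220
  age 4: 0.08 × 2000 = 160.000
Maximum at age 4 (160.000).

4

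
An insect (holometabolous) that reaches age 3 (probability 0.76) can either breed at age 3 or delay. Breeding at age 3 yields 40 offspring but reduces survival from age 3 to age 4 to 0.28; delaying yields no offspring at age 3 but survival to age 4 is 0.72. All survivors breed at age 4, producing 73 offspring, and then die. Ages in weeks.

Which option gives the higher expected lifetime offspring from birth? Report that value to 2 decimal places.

45.93

breed at age 3: R₀ = 0.76 × (40 + 0.28 × 73) = 0.76 × 60.4400 = 45.9344
delay to age 4: R₀ = 0.76 × (0.72 × 73) = 0.76 × 52.5600 = 39.9456
Higher: breed at age 3 (45.9344).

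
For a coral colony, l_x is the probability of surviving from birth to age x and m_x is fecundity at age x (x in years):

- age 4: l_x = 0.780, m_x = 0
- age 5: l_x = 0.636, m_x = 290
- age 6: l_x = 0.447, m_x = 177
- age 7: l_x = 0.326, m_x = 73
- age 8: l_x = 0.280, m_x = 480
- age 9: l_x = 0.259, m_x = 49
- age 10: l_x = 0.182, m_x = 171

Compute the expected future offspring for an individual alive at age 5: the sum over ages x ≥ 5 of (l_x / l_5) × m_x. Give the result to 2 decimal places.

l_5 = 0.636. Conditional survival from age 5 to x is l_x / l_5.
  x=5: (0.636/0.636) × 290 = 290.0000
  x=6: (0.447/0.636) × 177 = 124.4009
  x=7: (0.326/0.636) × 73 = 37.4182
  x=8: (0.280/0.636) × 480 = 211.3208
  x=9: (0.259/0.636) × 49 = 19.9544
  x=10: (0.182/0.636) × 171 = 48.9340
Sum = 290.0000 + 124.4009 + 37.4182 + 211.3208 + 19.9544 + 48.9340 = 732.0283

732.03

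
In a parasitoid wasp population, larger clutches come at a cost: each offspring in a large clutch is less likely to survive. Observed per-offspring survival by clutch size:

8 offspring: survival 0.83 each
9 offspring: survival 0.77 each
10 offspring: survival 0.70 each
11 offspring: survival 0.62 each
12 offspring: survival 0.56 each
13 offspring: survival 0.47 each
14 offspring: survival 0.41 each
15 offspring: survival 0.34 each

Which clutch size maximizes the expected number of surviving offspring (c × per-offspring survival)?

10

Expected surviving offspring = c × s(c):
  c=8: 8 × 0.83 = 6.640
  c=9: 9 × 0.77 = 6.930
  c=10: 10 × 0.70 = 7.000
  c=11: 11 × 0.62 = 6.820
  c=12: 12 × 0.56 = 6.720
  c=13: 13 × 0.47 = 6.110
  c=14: 14 × 0.41 = 5.740
  c=15: 15 × 0.34 = 5.100
Maximum at c = 10 (7.000 surviving offspring).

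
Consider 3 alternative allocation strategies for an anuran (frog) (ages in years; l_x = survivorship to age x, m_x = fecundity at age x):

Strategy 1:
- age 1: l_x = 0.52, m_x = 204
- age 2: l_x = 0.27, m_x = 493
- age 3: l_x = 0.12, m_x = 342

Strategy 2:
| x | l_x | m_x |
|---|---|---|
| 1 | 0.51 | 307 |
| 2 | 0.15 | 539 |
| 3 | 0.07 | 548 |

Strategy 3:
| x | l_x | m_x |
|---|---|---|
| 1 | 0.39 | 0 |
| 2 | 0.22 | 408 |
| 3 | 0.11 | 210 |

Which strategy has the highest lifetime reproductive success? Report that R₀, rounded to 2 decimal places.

280.23

Strategy 1: R₀ = 0.52×204 + 0.27×493 + 0.12×342 = 280.2300
Strategy 2: R₀ = 0.51×307 + 0.15×539 + 0.07×548 = 275.7800
Strategy 3: R₀ = 0.39×0 + 0.22×408 + 0.11×210 = 112.8600
Highest R₀: strategy 1 with 280.2300.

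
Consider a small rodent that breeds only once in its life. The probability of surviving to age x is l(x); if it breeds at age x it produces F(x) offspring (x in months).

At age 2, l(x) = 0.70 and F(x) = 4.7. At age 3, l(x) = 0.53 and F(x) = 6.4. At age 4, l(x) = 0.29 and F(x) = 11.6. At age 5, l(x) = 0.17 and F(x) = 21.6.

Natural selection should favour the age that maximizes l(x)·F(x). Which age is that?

Expected offspring if breeding at age x = l(x) × F(x):
  age 2: 0.70 × 4.7 = 3.290
  age 3: 0.53 × 6.4 = 3.392
  age 4: 0.29 × 11.6 = 3.364
  age 5: 0.17 × 21.6 = 3.672
Maximum at age 5 (3.672).

5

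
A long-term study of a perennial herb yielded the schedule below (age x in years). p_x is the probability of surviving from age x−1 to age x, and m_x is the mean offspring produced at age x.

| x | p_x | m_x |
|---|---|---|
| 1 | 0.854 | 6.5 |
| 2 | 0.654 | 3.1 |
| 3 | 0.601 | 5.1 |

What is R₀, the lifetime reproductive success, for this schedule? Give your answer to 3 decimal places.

8.994

Survivorship from birth: l_x = p_1·p_2·…·p_x.
  l_1 = 0.85400
  l_2 = 0.55852
  l_3 = 0.33567
R₀ = Σ l_x m_x:
  age 1: 0.85400 × 6.5 = 5.5510
  age 2: 0.55852 × 3.1 = 1.7314
  age 3: 0.33567 × 5.1 = 1.7119
R₀ = 5.5510 + 1.7314 + 1.7119 = 8.9943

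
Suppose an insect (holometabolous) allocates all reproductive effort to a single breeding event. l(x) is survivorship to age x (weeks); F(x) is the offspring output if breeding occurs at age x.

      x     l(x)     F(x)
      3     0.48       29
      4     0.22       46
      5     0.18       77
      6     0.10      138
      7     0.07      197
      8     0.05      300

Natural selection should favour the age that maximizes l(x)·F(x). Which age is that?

8

Expected offspring if breeding at age x = l(x) × F(x):
  age 3: 0.48 × 29 = 13.920
  age 4: 0.22 × 46 = 10.120
  age 5: 0.18 × 77 = 13.860
  age 6: 0.10 × 138 = 13.800
  age 7: 0.07 × 197 = 13.790
  age 8: 0.05 × 300 = 15.000
Maximum at age 8 (15.000).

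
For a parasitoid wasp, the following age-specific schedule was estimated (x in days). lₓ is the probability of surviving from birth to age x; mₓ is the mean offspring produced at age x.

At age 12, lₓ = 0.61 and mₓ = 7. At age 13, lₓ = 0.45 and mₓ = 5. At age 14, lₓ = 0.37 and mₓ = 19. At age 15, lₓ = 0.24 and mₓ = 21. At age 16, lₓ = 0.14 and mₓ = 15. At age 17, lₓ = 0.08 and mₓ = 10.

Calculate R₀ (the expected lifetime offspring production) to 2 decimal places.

R₀ = Σ lₓ mₓ:
  age 12: 0.61 × 7 = 4.2700
  age 13: 0.45 × 5 = 2.2500
  age 14: 0.37 × 19 = 7.0300
  age 15: 0.24 × 21 = 5.0400
  age 16: 0.14 × 15 = 2.1000
  age 17: 0.08 × 10 = 0.8000
R₀ = 4.2700 + 2.2500 + 7.0300 + 5.0400 + 2.1000 + 0.8000 = 21.4900

21.49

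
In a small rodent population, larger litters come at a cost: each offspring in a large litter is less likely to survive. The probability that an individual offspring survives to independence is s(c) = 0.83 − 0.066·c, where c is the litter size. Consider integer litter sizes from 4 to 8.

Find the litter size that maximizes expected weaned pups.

6

Expected weaned pups = c × s(c):
  c=4: 4 × 0.566 = 2.264
  c=5: 5 × 0.500 = 2.500
  c=6: 6 × 0.434 = 2.604
  c=7: 7 × 0.368 = 2.576
  c=8: 8 × 0.302 = 2.416
Maximum at c = 6 (2.604 weaned pups).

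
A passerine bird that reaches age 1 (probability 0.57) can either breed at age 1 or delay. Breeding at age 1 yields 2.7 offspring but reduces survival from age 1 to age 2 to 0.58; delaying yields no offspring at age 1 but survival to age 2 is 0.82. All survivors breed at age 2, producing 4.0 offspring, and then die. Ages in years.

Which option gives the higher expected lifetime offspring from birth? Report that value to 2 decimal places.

breed at age 1: R₀ = 0.57 × (2.7 + 0.58 × 4.0) = 0.57 × 5.0200 = 2.8614
delay to age 2: R₀ = 0.57 × (0.82 × 4.0) = 0.57 × 3.2800 = 1.8696
Higher: breed at age 1 (2.8614).

2.86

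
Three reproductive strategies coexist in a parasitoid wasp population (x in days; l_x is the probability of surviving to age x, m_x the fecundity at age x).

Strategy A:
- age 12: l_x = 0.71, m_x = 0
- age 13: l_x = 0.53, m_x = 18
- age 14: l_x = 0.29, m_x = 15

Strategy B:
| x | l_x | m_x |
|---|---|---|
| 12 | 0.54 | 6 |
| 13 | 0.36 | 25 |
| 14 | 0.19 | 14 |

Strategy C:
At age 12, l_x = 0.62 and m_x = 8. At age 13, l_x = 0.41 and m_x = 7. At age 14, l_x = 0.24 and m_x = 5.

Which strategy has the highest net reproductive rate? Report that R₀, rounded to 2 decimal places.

14.90

Strategy A: R₀ = 0.71×0 + 0.53×18 + 0.29×15 = 13.8900
Strategy B: R₀ = 0.54×6 + 0.36×25 + 0.19×14 = 14.9000
Strategy C: R₀ = 0.62×8 + 0.41×7 + 0.24×5 = 9.0300
Highest R₀: strategy B with 14.9000.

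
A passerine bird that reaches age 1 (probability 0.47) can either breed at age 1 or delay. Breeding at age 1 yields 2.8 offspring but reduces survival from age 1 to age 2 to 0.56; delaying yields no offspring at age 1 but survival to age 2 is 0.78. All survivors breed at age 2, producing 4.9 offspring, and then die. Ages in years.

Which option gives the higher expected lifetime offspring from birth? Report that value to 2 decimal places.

2.61

breed at age 1: R₀ = 0.47 × (2.8 + 0.56 × 4.9) = 0.47 × 5.5440 = 2.6057
delay to age 2: R₀ = 0.47 × (0.78 × 4.9) = 0.47 × 3.8220 = 1.7963
Higher: breed at age 1 (2.6057).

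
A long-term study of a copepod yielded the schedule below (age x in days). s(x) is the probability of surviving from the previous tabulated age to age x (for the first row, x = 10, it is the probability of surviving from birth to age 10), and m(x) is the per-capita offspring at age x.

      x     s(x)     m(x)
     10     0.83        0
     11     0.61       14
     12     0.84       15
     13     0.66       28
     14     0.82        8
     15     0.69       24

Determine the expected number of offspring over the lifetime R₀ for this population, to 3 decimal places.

26.980

Survivorship from birth: l_x = s_10·s_11·…·s_x.
  l_10 = 0.83000
  l_11 = 0.50630
  l_12 = 0.42529
  l_13 = 0.28069
  l_14 = 0.23017
  l_15 = 0.15882
R₀ = Σ l_x m(x):
  age 10: 0.83000 × 0 = 0.0000
  age 11: 0.50630 × 14 = 7.0882
  age 12: 0.42529 × 15 = 6.3793
  age 13: 0.28069 × 28 = 7.8593
  age 14: 0.23017 × 8 = 1.8414
  age 15: 0.15882 × 24 = 3.8117
R₀ = 0.0000 + 7.0882 + 6.3793 + 7.8593 + 1.8414 + 3.8117 = 26.9799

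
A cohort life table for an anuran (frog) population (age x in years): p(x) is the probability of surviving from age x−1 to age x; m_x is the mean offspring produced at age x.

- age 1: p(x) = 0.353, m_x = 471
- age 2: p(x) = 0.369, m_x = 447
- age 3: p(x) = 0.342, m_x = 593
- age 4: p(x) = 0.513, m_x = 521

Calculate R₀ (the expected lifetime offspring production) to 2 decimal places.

262.81

Survivorship from birth: l_x = p_1·p_2·…·p_x.
  l_1 = 0.35300
  l_2 = 0.13026
  l_3 = 0.04455
  l_4 = 0.02285
R₀ = Σ l_x m_x:
  age 1: 0.35300 × 471 = 166.2630
  age 2: 0.13026 × 447 = 58.2262
  age 3: 0.04455 × 593 = 26.4182
  age 4: 0.02285 × 521 = 11.9048
R₀ = 166.2630 + 58.2262 + 26.4182 + 11.9048 = 262.8122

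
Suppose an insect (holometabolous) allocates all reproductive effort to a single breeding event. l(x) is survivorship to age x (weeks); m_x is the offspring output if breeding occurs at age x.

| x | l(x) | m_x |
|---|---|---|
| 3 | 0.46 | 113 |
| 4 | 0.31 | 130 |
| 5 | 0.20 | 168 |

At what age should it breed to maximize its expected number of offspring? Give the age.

Expected offspring if breeding at age x = l(x) × m_x:
  age 3: 0.46 × 113 = 51.980
  age 4: 0.31 × 130 = 40.300
  age 5: 0.20 × 168 = 33.600
Maximum at age 3 (51.980).

3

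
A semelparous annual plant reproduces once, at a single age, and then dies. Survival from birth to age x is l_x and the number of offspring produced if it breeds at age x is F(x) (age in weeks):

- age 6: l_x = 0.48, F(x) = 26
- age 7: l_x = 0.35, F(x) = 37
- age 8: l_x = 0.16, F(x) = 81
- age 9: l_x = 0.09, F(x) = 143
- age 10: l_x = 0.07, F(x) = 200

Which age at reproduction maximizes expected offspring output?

Expected offspring if breeding at age x = l_x × F(x):
  age 6: 0.48 × 26 = 12.480
  age 7: 0.35 × 37 = 12.950
  age 8: 0.16 × 81 = 12.960
  age 9: 0.09 × 143 = 12.870
  age 10: 0.07 × 200 = 14.000
Maximum at age 10 (14.000).

10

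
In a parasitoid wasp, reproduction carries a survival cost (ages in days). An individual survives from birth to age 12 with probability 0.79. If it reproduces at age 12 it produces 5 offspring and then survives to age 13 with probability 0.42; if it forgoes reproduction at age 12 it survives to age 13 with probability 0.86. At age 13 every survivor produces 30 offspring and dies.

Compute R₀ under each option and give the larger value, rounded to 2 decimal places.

20.38

breed at age 12: R₀ = 0.79 × (5 + 0.42 × 30) = 0.79 × 17.6000 = 13.9040
delay to age 13: R₀ = 0.79 × (0.86 × 30) = 0.79 × 25.8000 = 20.3820
Higher: delay to age 13 (20.3820).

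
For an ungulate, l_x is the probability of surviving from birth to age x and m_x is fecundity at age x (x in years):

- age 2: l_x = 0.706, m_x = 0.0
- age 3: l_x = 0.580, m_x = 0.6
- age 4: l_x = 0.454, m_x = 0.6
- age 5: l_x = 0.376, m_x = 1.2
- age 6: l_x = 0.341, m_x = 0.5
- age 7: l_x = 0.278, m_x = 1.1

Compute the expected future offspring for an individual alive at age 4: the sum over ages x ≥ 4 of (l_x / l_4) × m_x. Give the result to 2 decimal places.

l_4 = 0.454. Conditional survival from age 4 to x is l_x / l_4.
  x=4: (0.454/0.454) × 0.6 = 0.6000
  x=5: (0.376/0.454) × 1.2 = 0.9938
  x=6: (0.341/0.454) × 0.5 = 0.3756
  x=7: (0.278/0.454) × 1.1 = 0.6736
Sum = 0.6000 + 0.9938 + 0.3756 + 0.6736 = 2.6430

2.64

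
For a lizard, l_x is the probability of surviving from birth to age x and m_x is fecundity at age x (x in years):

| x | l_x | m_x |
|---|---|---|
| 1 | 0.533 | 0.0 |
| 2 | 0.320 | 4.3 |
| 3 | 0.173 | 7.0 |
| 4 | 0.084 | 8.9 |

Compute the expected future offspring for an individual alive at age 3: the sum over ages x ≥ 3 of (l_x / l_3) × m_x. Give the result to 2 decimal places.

l_3 = 0.173. Conditional survival from age 3 to x is l_x / l_3.
  x=3: (0.173/0.173) × 7.0 = 7.0000
  x=4: (0.084/0.173) × 8.9 = 4.3214
Sum = 7.0000 + 4.3214 = 11.3214

11.32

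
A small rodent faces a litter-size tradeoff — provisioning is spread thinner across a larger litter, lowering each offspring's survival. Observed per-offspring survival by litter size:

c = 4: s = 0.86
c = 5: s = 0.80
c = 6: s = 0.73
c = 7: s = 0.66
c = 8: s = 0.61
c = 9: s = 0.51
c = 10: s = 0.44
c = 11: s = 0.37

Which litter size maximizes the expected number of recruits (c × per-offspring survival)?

Expected recruits = c × s(c):
  c=4: 4 × 0.86 = 3.440
  c=5: 5 × 0.80 = 4.000
  c=6: 6 × 0.73 = 4.380
  c=7: 7 × 0.66 = 4.620
  c=8: 8 × 0.61 = 4.880
  c=9: 9 × 0.51 = 4.590
  c=10: 10 × 0.44 = 4.400
  c=11: 11 × 0.37 = 4.070
Maximum at c = 8 (4.880 recruits).

8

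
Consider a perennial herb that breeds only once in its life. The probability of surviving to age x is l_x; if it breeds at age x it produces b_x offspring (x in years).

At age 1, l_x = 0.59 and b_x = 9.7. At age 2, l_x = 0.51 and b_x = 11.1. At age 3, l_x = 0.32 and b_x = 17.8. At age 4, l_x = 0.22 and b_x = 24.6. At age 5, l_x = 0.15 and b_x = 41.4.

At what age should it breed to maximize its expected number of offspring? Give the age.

Expected offspring if breeding at age x = l_x × b_x:
  age 1: 0.59 × 9.7 = 5.723
  age 2: 0.51 × 11.1 = 5.661
  age 3: 0.32 × 17.8 = 5.696
  age 4: 0.22 × 24.6 = 5.412
  age 5: 0.15 × 41.4 = 6.210
Maximum at age 5 (6.210).

5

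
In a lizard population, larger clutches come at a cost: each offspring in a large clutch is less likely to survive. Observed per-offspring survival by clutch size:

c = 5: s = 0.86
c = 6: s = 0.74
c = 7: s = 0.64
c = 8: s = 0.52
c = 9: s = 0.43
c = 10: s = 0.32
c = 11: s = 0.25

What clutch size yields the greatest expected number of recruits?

Expected recruits = c × s(c):
  c=5: 5 × 0.86 = 4.300
  c=6: 6 × 0.74 = 4.440
  c=7: 7 × 0.64 = 4.480
  c=8: 8 × 0.52 = 4.160
  c=9: 9 × 0.43 = 3.870
  c=10: 10 × 0.32 = 3.200
  c=11: 11 × 0.25 = 2.750
Maximum at c = 7 (4.480 recruits).

7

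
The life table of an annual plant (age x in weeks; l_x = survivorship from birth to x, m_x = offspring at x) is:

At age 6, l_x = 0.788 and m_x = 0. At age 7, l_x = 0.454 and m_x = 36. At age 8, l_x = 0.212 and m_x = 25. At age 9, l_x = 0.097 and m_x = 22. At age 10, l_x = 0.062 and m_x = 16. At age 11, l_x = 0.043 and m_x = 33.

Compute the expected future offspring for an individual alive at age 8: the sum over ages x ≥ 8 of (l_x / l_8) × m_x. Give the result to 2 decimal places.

l_8 = 0.212. Conditional survival from age 8 to x is l_x / l_8.
  x=8: (0.212/0.212) × 25 = 25.0000
  x=9: (0.097/0.212) × 22 = 10.0660
  x=10: (0.062/0.212) × 16 = 4.6792
  x=11: (0.043/0.212) × 33 = 6.6934
Sum = 25.0000 + 10.0660 + 4.6792 + 6.6934 = 46.4387

46.44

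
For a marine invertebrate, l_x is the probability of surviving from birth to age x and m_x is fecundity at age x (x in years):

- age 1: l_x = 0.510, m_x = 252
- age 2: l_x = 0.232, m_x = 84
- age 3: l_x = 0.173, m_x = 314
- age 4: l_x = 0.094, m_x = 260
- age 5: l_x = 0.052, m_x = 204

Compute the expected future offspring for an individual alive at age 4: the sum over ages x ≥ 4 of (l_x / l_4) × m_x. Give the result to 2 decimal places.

372.85

l_4 = 0.094. Conditional survival from age 4 to x is l_x / l_4.
  x=4: (0.094/0.094) × 260 = 260.0000
  x=5: (0.052/0.094) × 204 = 112.8511
Sum = 260.0000 + 112.8511 = 372.8511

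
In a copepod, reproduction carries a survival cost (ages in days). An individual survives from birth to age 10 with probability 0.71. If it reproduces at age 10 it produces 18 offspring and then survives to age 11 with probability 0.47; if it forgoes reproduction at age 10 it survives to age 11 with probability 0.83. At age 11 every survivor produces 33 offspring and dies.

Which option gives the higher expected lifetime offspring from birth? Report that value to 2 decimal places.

23.79

breed at age 10: R₀ = 0.71 × (18 + 0.47 × 33) = 0.71 × 33.5100 = 23.7921
delay to age 11: R₀ = 0.71 × (0.83 × 33) = 0.71 × 27.3900 = 19.4469
Higher: breed at age 10 (23.7921).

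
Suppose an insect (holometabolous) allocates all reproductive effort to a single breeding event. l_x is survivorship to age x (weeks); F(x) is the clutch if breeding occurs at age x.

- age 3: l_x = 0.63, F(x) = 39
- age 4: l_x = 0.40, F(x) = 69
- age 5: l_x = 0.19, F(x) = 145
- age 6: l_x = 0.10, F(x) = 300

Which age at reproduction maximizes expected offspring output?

Expected offspring if breeding at age x = l_x × F(x):
  age 3: 0.63 × 39 = 24.570
  age 4: 0.40 × 69 = 27.600
  age 5: 0.19 × 145 = 27.550
  age 6: 0.10 × 300 = 30.000
Maximum at age 6 (30.000).

6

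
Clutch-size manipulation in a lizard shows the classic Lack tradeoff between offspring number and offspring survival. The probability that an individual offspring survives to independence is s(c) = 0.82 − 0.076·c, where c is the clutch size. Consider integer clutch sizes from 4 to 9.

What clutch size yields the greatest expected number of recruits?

Expected recruits = c × s(c):
  c=4: 4 × 0.516 = 2.064
  c=5: 5 × 0.440 = 2.200
  c=6: 6 × 0.364 = 2.184
  c=7: 7 × 0.288 = 2.016
  c=8: 8 × 0.212 = 1.696
  c=9: 9 × 0.136 = 1.224
Maximum at c = 5 (2.200 recruits).

5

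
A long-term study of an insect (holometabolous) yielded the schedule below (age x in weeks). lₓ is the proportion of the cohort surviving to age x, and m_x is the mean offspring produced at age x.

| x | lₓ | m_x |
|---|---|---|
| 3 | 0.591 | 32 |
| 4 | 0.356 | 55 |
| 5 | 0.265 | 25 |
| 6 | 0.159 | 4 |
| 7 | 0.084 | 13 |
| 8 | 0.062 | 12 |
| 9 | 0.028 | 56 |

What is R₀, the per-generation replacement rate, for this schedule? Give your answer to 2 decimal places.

R₀ = Σ lₓ m_x:
  age 3: 0.591 × 32 = 18.9120
  age 4: 0.356 × 55 = 19.5800
  age 5: 0.265 × 25 = 6.6250
  age 6: 0.159 × 4 = 0.6360
  age 7: 0.084 × 13 = 1.0920
  age 8: 0.062 × 12 = 0.7440
  age 9: 0.028 × 56 = 1.5680
R₀ = 18.9120 + 19.5800 + 6.6250 + 0.6360 + 1.0920 + 0.7440 + 1.5680 = 49.1570

49.16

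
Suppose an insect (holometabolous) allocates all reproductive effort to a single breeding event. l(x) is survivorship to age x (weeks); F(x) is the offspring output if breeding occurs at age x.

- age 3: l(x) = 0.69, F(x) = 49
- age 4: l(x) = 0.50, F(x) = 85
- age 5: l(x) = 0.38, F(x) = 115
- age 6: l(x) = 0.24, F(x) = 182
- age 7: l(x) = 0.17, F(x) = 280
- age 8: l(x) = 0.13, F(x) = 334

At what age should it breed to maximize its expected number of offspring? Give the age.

Expected offspring if breeding at age x = l(x) × F(x):
  age 3: 0.69 × 49 = 33.810
  age 4: 0.50 × 85 = 42.500
  age 5: 0.38 × 115 = 43.700
  age 6: 0.24 × 182 = 43.680
  age 7: 0.17 × 280 = 47.600
  age 8: 0.13 × 334 = 43.420
Maximum at age 7 (47.600).

7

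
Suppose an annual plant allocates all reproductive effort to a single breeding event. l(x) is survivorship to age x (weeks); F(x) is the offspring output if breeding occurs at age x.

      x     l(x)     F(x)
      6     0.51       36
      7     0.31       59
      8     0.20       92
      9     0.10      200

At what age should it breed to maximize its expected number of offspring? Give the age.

9

Expected offspring if breeding at age x = l(x) × F(x):
  age 6: 0.51 × 36 = 18.360
  age 7: 0.31 × 59 = 18.290
  age 8: 0.20 × 92 = 18.400
  age 9: 0.10 × 200 = 20.000
Maximum at age 9 (20.000).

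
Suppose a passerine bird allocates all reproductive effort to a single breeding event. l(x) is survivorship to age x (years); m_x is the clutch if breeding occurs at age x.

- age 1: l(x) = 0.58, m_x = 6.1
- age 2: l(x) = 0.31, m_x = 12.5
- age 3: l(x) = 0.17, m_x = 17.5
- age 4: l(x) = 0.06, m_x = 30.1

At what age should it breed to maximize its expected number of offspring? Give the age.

2

Expected offspring if breeding at age x = l(x) × m_x:
  age 1: 0.58 × 6.1 = 3.538
  age 2: 0.31 × 12.5 = 3.875
  age 3: 0.17 × 17.5 = 2.975
  age 4: 0.06 × 30.1 = 1.806
Maximum at age 2 (3.875).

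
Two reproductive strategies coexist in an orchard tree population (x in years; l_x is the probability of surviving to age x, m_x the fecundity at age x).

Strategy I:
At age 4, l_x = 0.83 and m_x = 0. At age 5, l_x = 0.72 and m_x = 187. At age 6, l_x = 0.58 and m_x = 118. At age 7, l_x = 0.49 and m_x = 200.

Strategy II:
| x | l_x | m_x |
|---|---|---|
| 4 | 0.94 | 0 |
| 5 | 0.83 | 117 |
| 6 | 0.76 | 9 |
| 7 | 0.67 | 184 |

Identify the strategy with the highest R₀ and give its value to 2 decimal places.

Strategy I: R₀ = 0.83×0 + 0.72×187 + 0.58×118 + 0.49×200 = 301.0800
Strategy II: R₀ = 0.94×0 + 0.83×117 + 0.76×9 + 0.67×184 = 227.2300
Highest R₀: strategy I with 301.0800.

301.08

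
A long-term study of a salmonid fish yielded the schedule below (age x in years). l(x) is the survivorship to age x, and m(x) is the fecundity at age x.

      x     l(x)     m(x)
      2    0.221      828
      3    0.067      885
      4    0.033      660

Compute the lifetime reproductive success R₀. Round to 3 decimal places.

264.063

R₀ = Σ l(x) m(x):
  age 2: 0.221 × 828 = 182.9880
  age 3: 0.067 × 885 = 59.2950
  age 4: 0.033 × 660 = 21.7800
R₀ = 182.9880 + 59.2950 + 21.7800 = 264.0630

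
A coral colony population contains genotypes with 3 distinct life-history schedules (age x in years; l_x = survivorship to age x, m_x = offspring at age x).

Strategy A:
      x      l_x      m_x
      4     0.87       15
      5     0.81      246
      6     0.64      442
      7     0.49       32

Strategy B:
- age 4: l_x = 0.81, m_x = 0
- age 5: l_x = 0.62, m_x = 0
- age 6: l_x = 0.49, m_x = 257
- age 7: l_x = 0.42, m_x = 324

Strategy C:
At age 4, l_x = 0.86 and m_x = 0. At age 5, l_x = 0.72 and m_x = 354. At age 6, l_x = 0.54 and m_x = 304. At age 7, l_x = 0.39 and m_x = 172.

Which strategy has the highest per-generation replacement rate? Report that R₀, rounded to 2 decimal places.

Strategy A: R₀ = 0.87×15 + 0.81×246 + 0.64×442 + 0.49×32 = 510.8700
Strategy B: R₀ = 0.81×0 + 0.62×0 + 0.49×257 + 0.42×324 = 262.0100
Strategy C: R₀ = 0.86×0 + 0.72×354 + 0.54×304 + 0.39×172 = 486.1200
Highest R₀: strategy A with 510.8700.

510.87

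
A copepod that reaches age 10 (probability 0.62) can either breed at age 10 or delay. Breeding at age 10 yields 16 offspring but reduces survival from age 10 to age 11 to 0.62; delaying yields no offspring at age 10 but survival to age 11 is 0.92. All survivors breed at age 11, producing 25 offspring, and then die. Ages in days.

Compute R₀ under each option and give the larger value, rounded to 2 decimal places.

19.53

breed at age 10: R₀ = 0.62 × (16 + 0.62 × 25) = 0.62 × 31.5000 = 19.5300
delay to age 11: R₀ = 0.62 × (0.92 × 25) = 0.62 × 23.0000 = 14.2600
Higher: breed at age 10 (19.5300).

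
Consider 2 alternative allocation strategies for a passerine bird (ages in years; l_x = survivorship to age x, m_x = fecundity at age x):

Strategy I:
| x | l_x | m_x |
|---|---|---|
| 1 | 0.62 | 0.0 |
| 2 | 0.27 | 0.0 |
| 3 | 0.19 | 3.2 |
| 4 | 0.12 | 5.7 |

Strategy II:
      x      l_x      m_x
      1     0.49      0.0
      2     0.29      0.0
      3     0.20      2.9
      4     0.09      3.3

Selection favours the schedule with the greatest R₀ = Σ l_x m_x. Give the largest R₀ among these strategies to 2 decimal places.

Strategy I: R₀ = 0.62×0.0 + 0.27×0.0 + 0.19×3.2 + 0.12×5.7 = 1.2920
Strategy II: R₀ = 0.49×0.0 + 0.29×0.0 + 0.20×2.9 + 0.09×3.3 = 0.8770
Highest R₀: strategy I with 1.2920.

1.29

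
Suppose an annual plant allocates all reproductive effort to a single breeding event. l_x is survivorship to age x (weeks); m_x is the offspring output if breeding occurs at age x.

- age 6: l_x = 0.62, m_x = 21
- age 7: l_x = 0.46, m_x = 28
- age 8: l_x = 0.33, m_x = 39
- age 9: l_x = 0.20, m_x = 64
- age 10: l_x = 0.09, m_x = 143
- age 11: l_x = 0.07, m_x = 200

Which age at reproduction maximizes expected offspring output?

Expected offspring if breeding at age x = l_x × m_x:
  age 6: 0.62 × 21 = 13.020
  age 7: 0.46 × 28 = 12.880
  age 8: 0.33 × 39 = 12.870
  age 9: 0.20 × 64 = 12.800
  age 10: 0.09 × 143 = 12.870
  age 11: 0.07 × 200 = 14.000
Maximum at age 11 (14.000).

11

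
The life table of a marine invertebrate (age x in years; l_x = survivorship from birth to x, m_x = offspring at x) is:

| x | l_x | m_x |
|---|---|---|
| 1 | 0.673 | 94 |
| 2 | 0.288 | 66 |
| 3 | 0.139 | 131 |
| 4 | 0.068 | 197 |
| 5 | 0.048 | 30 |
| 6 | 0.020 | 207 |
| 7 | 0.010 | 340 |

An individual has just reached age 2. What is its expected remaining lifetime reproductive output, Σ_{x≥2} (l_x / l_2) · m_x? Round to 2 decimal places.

206.92

l_2 = 0.288. Conditional survival from age 2 to x is l_x / l_2.
  x=2: (0.288/0.288) × 66 = 66.0000
  x=3: (0.139/0.288) × 131 = 63.2257
  x=4: (0.068/0.288) × 197 = 46.5139
  x=5: (0.048/0.288) × 30 = 5.0000
  x=6: (0.020/0.288) × 207 = 14.3750
  x=7: (0.010/0.288) × 340 = 11.8056
Sum = 66.0000 + 63.2257 + 46.5139 + 5.0000 + 14.3750 + 11.8056 = 206.9201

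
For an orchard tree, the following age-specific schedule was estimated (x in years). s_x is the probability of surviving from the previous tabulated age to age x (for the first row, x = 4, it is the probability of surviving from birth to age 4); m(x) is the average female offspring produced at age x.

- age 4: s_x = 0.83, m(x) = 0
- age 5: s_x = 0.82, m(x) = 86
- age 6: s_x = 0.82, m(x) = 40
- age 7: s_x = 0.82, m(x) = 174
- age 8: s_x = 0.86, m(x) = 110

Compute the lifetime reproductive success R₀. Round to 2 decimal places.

203.78

Survivorship from birth: l_x = s_4·s_5·…·s_x.
  l_4 = 0.83000
  l_5 = 0.68060
  l_6 = 0.55809
  l_7 = 0.45764
  l_8 = 0.39357
R₀ = Σ l_x m(x):
  age 4: 0.83000 × 0 = 0.0000
  age 5: 0.68060 × 86 = 58.5316
  age 6: 0.55809 × 40 = 22.3236
  age 7: 0.45764 × 174 = 79.6294
  age 8: 0.39357 × 110 = 43.2927
R₀ = 0.0000 + 58.5316 + 22.3236 + 79.6294 + 43.2927 = 203.7773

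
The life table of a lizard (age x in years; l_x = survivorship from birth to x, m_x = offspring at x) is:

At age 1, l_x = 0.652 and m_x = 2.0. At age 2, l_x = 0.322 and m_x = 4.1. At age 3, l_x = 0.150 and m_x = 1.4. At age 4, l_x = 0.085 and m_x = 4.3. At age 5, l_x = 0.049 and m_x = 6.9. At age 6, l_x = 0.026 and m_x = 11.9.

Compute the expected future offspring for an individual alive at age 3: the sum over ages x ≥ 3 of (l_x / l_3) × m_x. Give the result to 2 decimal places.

l_3 = 0.150. Conditional survival from age 3 to x is l_x / l_3.
  x=3: (0.150/0.150) × 1.4 = 1.4000
  x=4: (0.085/0.150) × 4.3 = 2.4367
  x=5: (0.049/0.150) × 6.9 = 2.2540
  x=6: (0.026/0.150) × 11.9 = 2.0627
Sum = 1.4000 + 2.4367 + 2.2540 + 2.0627 = 8.1533

8.15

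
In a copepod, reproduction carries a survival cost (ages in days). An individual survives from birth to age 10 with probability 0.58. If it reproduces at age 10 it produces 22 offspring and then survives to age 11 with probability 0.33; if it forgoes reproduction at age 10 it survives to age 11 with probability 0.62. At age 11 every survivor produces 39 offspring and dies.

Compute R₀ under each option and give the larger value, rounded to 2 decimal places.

breed at age 10: R₀ = 0.58 × (22 + 0.33 × 39) = 0.58 × 34.8700 = 20.2246
delay to age 11: R₀ = 0.58 × (0.62 × 39) = 0.58 × 24.1800 = 14.0244
Higher: breed at age 10 (20.2246).

20.22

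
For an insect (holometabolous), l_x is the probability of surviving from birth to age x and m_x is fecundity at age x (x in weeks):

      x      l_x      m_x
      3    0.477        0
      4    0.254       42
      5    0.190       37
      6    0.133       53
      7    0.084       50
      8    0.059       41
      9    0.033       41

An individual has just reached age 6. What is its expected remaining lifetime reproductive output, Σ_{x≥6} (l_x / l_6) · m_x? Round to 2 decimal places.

l_6 = 0.133. Conditional survival from age 6 to x is l_x / l_6.
  x=6: (0.133/0.133) × 53 = 53.0000
  x=7: (0.084/0.133) × 50 = 31.5789
  x=8: (0.059/0.133) × 41 = 18.1880
  x=9: (0.033/0.133) × 41 = 10.1729
Sum = 53.0000 + 31.5789 + 18.1880 + 10.1729 = 112.9398

112.94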